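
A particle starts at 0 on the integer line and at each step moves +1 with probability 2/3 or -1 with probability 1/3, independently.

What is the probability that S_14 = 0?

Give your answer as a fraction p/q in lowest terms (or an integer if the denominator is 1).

Answer: 146432/1594323

Derivation:
To be at 0 after 14 steps: need exactly 7 steps of +1 and 7 of -1.
Number of such sequences: C(14,7) = 3432
Each has probability (2/3)^7 · (1/3)^7 = 128/4782969
P = 3432 · 128/4782969 = 146432/1594323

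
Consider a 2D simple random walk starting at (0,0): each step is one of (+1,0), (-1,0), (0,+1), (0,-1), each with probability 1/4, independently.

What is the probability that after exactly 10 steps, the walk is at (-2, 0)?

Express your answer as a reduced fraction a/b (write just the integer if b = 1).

Let h be the number of horizontal steps (so 10-h are vertical). To end at (-2,0) need (h-2)/2 right-steps and ((10-h)+0)/2 up-steps.
Sum over h with 2 ≤ h ≤ 10, h ≡ 0 (mod 2), 10-h ≡ 0 (mod 2):
h=2: C(10,2)·C(2,0)·C(8,4) = 45·1·70 = 3150
h=4: C(10,4)·C(4,1)·C(6,3) = 210·4·20 = 16800
h=6: C(10,6)·C(6,2)·C(4,2) = 210·15·6 = 18900
h=8: C(10,8)·C(8,3)·C(2,1) = 45·56·2 = 5040
h=10: C(10,10)·C(10,4)·C(0,0) = 1·210·1 = 210
Total favorable: 44100
Total paths: 4^10 = 1048576
P = 44100/1048576 = 11025/262144

Answer: 11025/262144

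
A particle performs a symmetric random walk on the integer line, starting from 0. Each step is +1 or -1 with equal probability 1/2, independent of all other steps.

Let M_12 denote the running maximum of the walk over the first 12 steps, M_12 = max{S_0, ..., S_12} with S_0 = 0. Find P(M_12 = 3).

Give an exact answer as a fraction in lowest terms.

Answer: 495/4096

Derivation:
Let M_12 = max(S_0,...,S_12). Use the reflection principle: for j ≥ 1, #{paths with M_12 ≥ j} = #{S_12 ≥ j} + #{S_12 ≥ j+1}.
By reflection, #{M_12 ≥ 3} = #{S_12 ≥ 3} + #{S_12 ≥ 4} = 794 + 794 = 1588.
#{M_12 ≥ 4} = #{S_12 ≥ 4} + #{S_12 ≥ 5} = 794 + 299 = 1093.
#{M_12 = 3} = 1588 - 1093 = 495.
P(M_12 = 3) = 495/4096 = 495/4096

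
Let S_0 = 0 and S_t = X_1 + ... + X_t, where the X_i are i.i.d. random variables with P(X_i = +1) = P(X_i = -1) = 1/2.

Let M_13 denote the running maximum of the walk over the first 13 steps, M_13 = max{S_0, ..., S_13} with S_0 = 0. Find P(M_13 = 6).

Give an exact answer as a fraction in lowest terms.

Let M_13 = max(S_0,...,S_13). Use the reflection principle: for j ≥ 1, #{paths with M_13 ≥ j} = #{S_13 ≥ j} + #{S_13 ≥ j+1}.
By reflection, #{M_13 ≥ 6} = #{S_13 ≥ 6} + #{S_13 ≥ 7} = 378 + 378 = 756.
#{M_13 ≥ 7} = #{S_13 ≥ 7} + #{S_13 ≥ 8} = 378 + 92 = 470.
#{M_13 = 6} = 756 - 470 = 286.
P(M_13 = 6) = 286/8192 = 143/4096

Answer: 143/4096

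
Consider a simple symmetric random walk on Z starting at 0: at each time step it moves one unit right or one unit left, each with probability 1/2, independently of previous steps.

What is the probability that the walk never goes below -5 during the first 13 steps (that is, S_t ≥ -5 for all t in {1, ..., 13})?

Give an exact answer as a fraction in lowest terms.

Answer: 1859/2048

Derivation:
Let f(t,s) = #length-t paths at position s with S_1..S_t all ≥ -5.
f(t,s) = f(t-1,s-1) + f(t-1,s+1) for s ≥ -5; f(t,s) = 0 for s < -5.
t=0: f(0,0)=1
t=1: f(1,-1)=1 f(1,1)=1
t=2: f(2,-2)=1 f(2,0)=2 f(2,2)=1
t=3: f(3,-3)=1 f(3,-1)=3 f(3,1)=3 f(3,3)=1
t=4: f(4,-4)=1 f(4,-2)=4 f(4,0)=6 f(4,2)=4 f(4,4)=1
t=5: f(5,-5)=1 f(5,-3)=5 f(5,-1)=10 f(5,1)=10 f(5,3)=5 f(5,5)=1
t=6: f(6,-4)=6 f(6,-2)=15 f(6,0)=20 f(6,2)=15 f(6,4)=6 f(6,6)=1
t=7: f(7,-5)=6 f(7,-3)=21 f(7,-1)=35 f(7,1)=35 f(7,3)=21 f(7,5)=7 f(7,7)=1
t=8: f(8,-4)=27 f(8,-2)=56 f(8,0)=70 f(8,2)=56 f(8,4)=28 f(8,6)=8 f(8,8)=1
t=9: f(9,-5)=27 f(9,-3)=83 f(9,-1)=126 f(9,1)=126 f(9,3)=84 f(9,5)=36 f(9,7)=9 f(9,9)=1
t=10: f(10,-4)=110 f(10,-2)=209 f(10,0)=252 f(10,2)=210 f(10,4)=120 f(10,6)=45 f(10,8)=10 f(10,10)=1
t=11: f(11,-5)=110 f(11,-3)=319 f(11,-1)=461 f(11,1)=462 f(11,3)=330 f(11,5)=165 f(11,7)=55 f(11,9)=11 f(11,11)=1
t=12: f(12,-4)=429 f(12,-2)=780 f(12,0)=923 f(12,2)=792 f(12,4)=495 f(12,6)=220 f(12,8)=66 f(12,10)=12 f(12,12)=1
t=13: f(13,-5)=429 f(13,-3)=1209 f(13,-1)=1703 f(13,1)=1715 f(13,3)=1287 f(13,5)=715 f(13,7)=286 f(13,9)=78 f(13,11)=13 f(13,13)=1
Σ_s f(13,s) = 7436
P = 7436/8192 = 1859/2048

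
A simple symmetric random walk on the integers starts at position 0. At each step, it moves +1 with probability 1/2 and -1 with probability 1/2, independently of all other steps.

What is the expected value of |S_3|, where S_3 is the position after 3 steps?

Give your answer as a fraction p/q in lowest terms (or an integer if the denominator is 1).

S_3 takes values m ≡ 1 (mod 2) with |m| ≤ 3; P(S_3=m) = C(3,(3+m)/2)/2^3.
Total paths: 2^3 = 8
Distribution: P(S=-3)=1/8, P(S=-1)=3/8, P(S=1)=3/8, P(S=3)=1/8
E[|S_3|] = Σ_m |m|·P(S_3=m) = 12/8 = 3/2

Answer: 3/2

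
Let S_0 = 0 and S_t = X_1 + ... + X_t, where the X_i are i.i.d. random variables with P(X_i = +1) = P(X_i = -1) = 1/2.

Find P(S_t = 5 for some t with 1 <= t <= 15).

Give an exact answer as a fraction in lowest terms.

Answer: 6885/32768

Derivation:
Count via complement. Let g(t,s) = #length-t paths at position s with S_1..S_t all ≠ 5.
g(t,s) = g(t-1,s-1) + g(t-1,s+1) for s ≠ 5; g(t,5) = 0.
t=0: g(0,0)=1
t=1: g(1,-1)=1 g(1,1)=1
t=2: g(2,-2)=1 g(2,0)=2 g(2,2)=1
t=3: g(3,-3)=1 g(3,-1)=3 g(3,1)=3 g(3,3)=1
t=4: g(4,-4)=1 g(4,-2)=4 g(4,0)=6 g(4,2)=4 g(4,4)=1
t=5: g(5,-5)=1 g(5,-3)=5 g(5,-1)=10 g(5,1)=10 g(5,3)=5
t=6: g(6,-6)=1 g(6,-4)=6 g(6,-2)=15 g(6,0)=20 g(6,2)=15 g(6,4)=5
t=7: g(7,-7)=1 g(7,-5)=7 g(7,-3)=21 g(7,-1)=35 g(7,1)=35 g(7,3)=20
t=8: g(8,-8)=1 g(8,-6)=8 g(8,-4)=28 g(8,-2)=56 g(8,0)=70 g(8,2)=55 g(8,4)=20
t=9: g(9,-9)=1 g(9,-7)=9 g(9,-5)=36 g(9,-3)=84 g(9,-1)=126 g(9,1)=125 g(9,3)=75
t=10: g(10,-10)=1 g(10,-8)=10 g(10,-6)=45 g(10,-4)=120 g(10,-2)=210 g(10,0)=251 g(10,2)=200 g(10,4)=75
t=11: g(11,-11)=1 g(11,-9)=11 g(11,-7)=55 g(11,-5)=165 g(11,-3)=330 g(11,-1)=461 g(11,1)=451 g(11,3)=275
t=12: g(12,-12)=1 g(12,-10)=12 g(12,-8)=66 g(12,-6)=220 g(12,-4)=495 g(12,-2)=791 g(12,0)=912 g(12,2)=726 g(12,4)=275
t=13: g(13,-13)=1 g(13,-11)=13 g(13,-9)=78 g(13,-7)=286 g(13,-5)=715 g(13,-3)=1286 g(13,-1)=1703 g(13,1)=1638 g(13,3)=1001
t=14: g(14,-14)=1 g(14,-12)=14 g(14,-10)=91 g(14,-8)=364 g(14,-6)=1001 g(14,-4)=2001 g(14,-2)=2989 g(14,0)=3341 g(14,2)=2639 g(14,4)=1001
t=15: g(15,-15)=1 g(15,-13)=15 g(15,-11)=105 g(15,-9)=455 g(15,-7)=1365 g(15,-5)=3002 g(15,-3)=4990 g(15,-1)=6330 g(15,1)=5980 g(15,3)=3640
Paths never hitting 5: Σ_s g(15,s) = 25883
Paths hitting 5: 2^15 - 25883 = 6885
P = 6885/32768 = 6885/32768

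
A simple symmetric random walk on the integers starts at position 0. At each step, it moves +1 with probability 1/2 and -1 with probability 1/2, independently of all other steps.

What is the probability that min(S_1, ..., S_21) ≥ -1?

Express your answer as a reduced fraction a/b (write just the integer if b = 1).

Let f(t,s) = #length-t paths at position s with S_1..S_t all ≥ -1.
f(t,s) = f(t-1,s-1) + f(t-1,s+1) for s ≥ -1; f(t,s) = 0 for s < -1.
t=0: f(0,0)=1
t=1: f(1,-1)=1 f(1,1)=1
t=2: f(2,0)=2 f(2,2)=1
t=3: f(3,-1)=2 f(3,1)=3 f(3,3)=1
t=4: f(4,0)=5 f(4,2)=4 f(4,4)=1
t=5: f(5,-1)=5 f(5,1)=9 f(5,3)=5 f(5,5)=1
t=6: f(6,0)=14 f(6,2)=14 f(6,4)=6 f(6,6)=1
t=7: f(7,-1)=14 f(7,1)=28 f(7,3)=20 f(7,5)=7 f(7,7)=1
t=8: f(8,0)=42 f(8,2)=48 f(8,4)=27 f(8,6)=8 f(8,8)=1
t=9: f(9,-1)=42 f(9,1)=90 f(9,3)=75 f(9,5)=35 f(9,7)=9 f(9,9)=1
t=10: f(10,0)=132 f(10,2)=165 f(10,4)=110 f(10,6)=44 f(10,8)=10 f(10,10)=1
t=11: f(11,-1)=132 f(11,1)=297 f(11,3)=275 f(11,5)=154 f(11,7)=54 f(11,9)=11 f(11,11)=1
t=12: f(12,0)=429 f(12,2)=572 f(12,4)=429 f(12,6)=208 f(12,8)=65 f(12,10)=12 f(12,12)=1
t=13: f(13,-1)=429 f(13,1)=1001 f(13,3)=1001 f(13,5)=637 f(13,7)=273 f(13,9)=77 f(13,11)=13 f(13,13)=1
t=14: f(14,0)=1430 f(14,2)=2002 f(14,4)=1638 f(14,6)=910 f(14,8)=350 f(14,10)=90 f(14,12)=14 f(14,14)=1
t=15: f(15,-1)=1430 f(15,1)=3432 f(15,3)=3640 f(15,5)=2548 f(15,7)=1260 f(15,9)=440 f(15,11)=104 f(15,13)=15 f(15,15)=1
t=16: f(16,0)=4862 f(16,2)=7072 f(16,4)=6188 f(16,6)=3808 f(16,8)=1700 f(16,10)=544 f(16,12)=119 f(16,14)=16 f(16,16)=1
t=17: f(17,-1)=4862 f(17,1)=11934 f(17,3)=13260 f(17,5)=9996 f(17,7)=5508 f(17,9)=2244 f(17,11)=663 f(17,13)=135 f(17,15)=17 f(17,17)=1
t=18: f(18,0)=16796 f(18,2)=25194 f(18,4)=23256 f(18,6)=15504 f(18,8)=7752 f(18,10)=2907 f(18,12)=798 f(18,14)=152 f(18,16)=18 f(18,18)=1
t=19: f(19,-1)=16796 f(19,1)=41990 f(19,3)=48450 f(19,5)=38760 f(19,7)=23256 f(19,9)=10659 f(19,11)=3705 f(19,13)=950 f(19,15)=170 f(19,17)=19 f(19,19)=1
t=20: f(20,0)=58786 f(20,2)=90440 f(20,4)=87210 f(20,6)=62016 f(20,8)=33915 f(20,10)=14364 f(20,12)=4655 f(20,14)=1120 f(20,16)=189 f(20,18)=20 f(20,20)=1
t=21: f(21,-1)=58786 f(21,1)=149226 f(21,3)=177650 f(21,5)=149226 f(21,7)=95931 f(21,9)=48279 f(21,11)=19019 f(21,13)=5775 f(21,15)=1309 f(21,17)=209 f(21,19)=21 f(21,21)=1
Σ_s f(21,s) = 705432
P = 705432/2097152 = 88179/262144

Answer: 88179/262144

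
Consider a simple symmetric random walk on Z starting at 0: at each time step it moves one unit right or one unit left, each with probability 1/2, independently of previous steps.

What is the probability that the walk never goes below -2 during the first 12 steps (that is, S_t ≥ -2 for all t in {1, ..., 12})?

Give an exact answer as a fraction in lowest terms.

Let f(t,s) = #length-t paths at position s with S_1..S_t all ≥ -2.
f(t,s) = f(t-1,s-1) + f(t-1,s+1) for s ≥ -2; f(t,s) = 0 for s < -2.
t=0: f(0,0)=1
t=1: f(1,-1)=1 f(1,1)=1
t=2: f(2,-2)=1 f(2,0)=2 f(2,2)=1
t=3: f(3,-1)=3 f(3,1)=3 f(3,3)=1
t=4: f(4,-2)=3 f(4,0)=6 f(4,2)=4 f(4,4)=1
t=5: f(5,-1)=9 f(5,1)=10 f(5,3)=5 f(5,5)=1
t=6: f(6,-2)=9 f(6,0)=19 f(6,2)=15 f(6,4)=6 f(6,6)=1
t=7: f(7,-1)=28 f(7,1)=34 f(7,3)=21 f(7,5)=7 f(7,7)=1
t=8: f(8,-2)=28 f(8,0)=62 f(8,2)=55 f(8,4)=28 f(8,6)=8 f(8,8)=1
t=9: f(9,-1)=90 f(9,1)=117 f(9,3)=83 f(9,5)=36 f(9,7)=9 f(9,9)=1
t=10: f(10,-2)=90 f(10,0)=207 f(10,2)=200 f(10,4)=119 f(10,6)=45 f(10,8)=10 f(10,10)=1
t=11: f(11,-1)=297 f(11,1)=407 f(11,3)=319 f(11,5)=164 f(11,7)=55 f(11,9)=11 f(11,11)=1
t=12: f(12,-2)=297 f(12,0)=704 f(12,2)=726 f(12,4)=483 f(12,6)=219 f(12,8)=66 f(12,10)=12 f(12,12)=1
Σ_s f(12,s) = 2508
P = 2508/4096 = 627/1024

Answer: 627/1024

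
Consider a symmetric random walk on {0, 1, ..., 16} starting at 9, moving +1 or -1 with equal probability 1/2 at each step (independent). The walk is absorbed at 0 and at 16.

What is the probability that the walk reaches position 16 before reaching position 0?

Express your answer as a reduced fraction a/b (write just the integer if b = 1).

Answer: 9/16

Derivation:
Symmetric walk (p = 1/2): the harmonic-function argument gives P(hit 16 before 0 | start at 9) = a/N.
P = 9/16 = 9/16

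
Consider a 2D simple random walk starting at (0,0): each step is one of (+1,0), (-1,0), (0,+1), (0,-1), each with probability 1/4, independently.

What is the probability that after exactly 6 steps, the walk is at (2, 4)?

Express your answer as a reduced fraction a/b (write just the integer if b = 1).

Let h be the number of horizontal steps (so 6-h are vertical). To end at (2,4) need (h+2)/2 right-steps and ((6-h)+4)/2 up-steps.
Sum over h with 2 ≤ h ≤ 2, h ≡ 0 (mod 2), 6-h ≡ 0 (mod 2):
h=2: C(6,2)·C(2,2)·C(4,4) = 15·1·1 = 15
Total favorable: 15
Total paths: 4^6 = 4096
P = 15/4096 = 15/4096

Answer: 15/4096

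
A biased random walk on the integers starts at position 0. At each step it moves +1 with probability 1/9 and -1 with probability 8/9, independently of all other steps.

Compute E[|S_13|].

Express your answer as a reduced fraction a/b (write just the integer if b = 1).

S_13 takes values m ≡ 1 (mod 2) with |m| ≤ 13; P(S_13=m) = C(13,(13+m)/2) · (1/9)^((13+m)/2) · (8/9)^((13-m)/2).
Distribution: P(S=-13)=549755813888/2541865828329, P(S=-11)=893353197568/2541865828329, P(S=-9)=223338299392/847288609443, P(S=-7)=307090161664/2541865828329, P(S=-5)=95965675520/2541865828329, P(S=-3)=2399141888/282429536481, P(S=-1)=1199570944/847288609443, P(S=1)=149946368/847288609443, P(S=3)=4685824/282429536481, P(S=5)=2928640/2541865828329, P(S=7)=146432/2541865828329, P(S=9)=1664/847288609443, P(S=11)=104/2541865828329, P(S=13)=1/2541865828329
E[|S_13|] = Σ_m |m|·P(S_13=m) = 951935998559/94143178827

Answer: 951935998559/94143178827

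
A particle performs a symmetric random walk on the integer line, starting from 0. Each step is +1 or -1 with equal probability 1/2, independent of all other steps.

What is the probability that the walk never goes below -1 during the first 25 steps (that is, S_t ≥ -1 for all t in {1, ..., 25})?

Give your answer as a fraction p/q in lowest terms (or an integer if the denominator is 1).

Let f(t,s) = #length-t paths at position s with S_1..S_t all ≥ -1.
f(t,s) = f(t-1,s-1) + f(t-1,s+1) for s ≥ -1; f(t,s) = 0 for s < -1.
t=0: f(0,0)=1
t=1: f(1,-1)=1 f(1,1)=1
t=2: f(2,0)=2 f(2,2)=1
t=3: f(3,-1)=2 f(3,1)=3 f(3,3)=1
t=4: f(4,0)=5 f(4,2)=4 f(4,4)=1
t=5: f(5,-1)=5 f(5,1)=9 f(5,3)=5 f(5,5)=1
t=6: f(6,0)=14 f(6,2)=14 f(6,4)=6 f(6,6)=1
t=7: f(7,-1)=14 f(7,1)=28 f(7,3)=20 f(7,5)=7 f(7,7)=1
t=8: f(8,0)=42 f(8,2)=48 f(8,4)=27 f(8,6)=8 f(8,8)=1
t=9: f(9,-1)=42 f(9,1)=90 f(9,3)=75 f(9,5)=35 f(9,7)=9 f(9,9)=1
t=10: f(10,0)=132 f(10,2)=165 f(10,4)=110 f(10,6)=44 f(10,8)=10 f(10,10)=1
t=11: f(11,-1)=132 f(11,1)=297 f(11,3)=275 f(11,5)=154 f(11,7)=54 f(11,9)=11 f(11,11)=1
t=12: f(12,0)=429 f(12,2)=572 f(12,4)=429 f(12,6)=208 f(12,8)=65 f(12,10)=12 f(12,12)=1
t=13: f(13,-1)=429 f(13,1)=1001 f(13,3)=1001 f(13,5)=637 f(13,7)=273 f(13,9)=77 f(13,11)=13 f(13,13)=1
t=14: f(14,0)=1430 f(14,2)=2002 f(14,4)=1638 f(14,6)=910 f(14,8)=350 f(14,10)=90 f(14,12)=14 f(14,14)=1
t=15: f(15,-1)=1430 f(15,1)=3432 f(15,3)=3640 f(15,5)=2548 f(15,7)=1260 f(15,9)=440 f(15,11)=104 f(15,13)=15 f(15,15)=1
t=16: f(16,0)=4862 f(16,2)=7072 f(16,4)=6188 f(16,6)=3808 f(16,8)=1700 f(16,10)=544 f(16,12)=119 f(16,14)=16 f(16,16)=1
t=17: f(17,-1)=4862 f(17,1)=11934 f(17,3)=13260 f(17,5)=9996 f(17,7)=5508 f(17,9)=2244 f(17,11)=663 f(17,13)=135 f(17,15)=17 f(17,17)=1
t=18: f(18,0)=16796 f(18,2)=25194 f(18,4)=23256 f(18,6)=15504 f(18,8)=7752 f(18,10)=2907 f(18,12)=798 f(18,14)=152 f(18,16)=18 f(18,18)=1
t=19: f(19,-1)=16796 f(19,1)=41990 f(19,3)=48450 f(19,5)=38760 f(19,7)=23256 f(19,9)=10659 f(19,11)=3705 f(19,13)=950 f(19,15)=170 f(19,17)=19 f(19,19)=1
t=20: f(20,0)=58786 f(20,2)=90440 f(20,4)=87210 f(20,6)=62016 f(20,8)=33915 f(20,10)=14364 f(20,12)=4655 f(20,14)=1120 f(20,16)=189 f(20,18)=20 f(20,20)=1
t=21: f(21,-1)=58786 f(21,1)=149226 f(21,3)=177650 f(21,5)=149226 f(21,7)=95931 f(21,9)=48279 f(21,11)=19019 f(21,13)=5775 f(21,15)=1309 f(21,17)=209 f(21,19)=21 f(21,21)=1
t=22: f(22,0)=208012 f(22,2)=326876 f(22,4)=326876 f(22,6)=245157 f(22,8)=144210 f(22,10)=67298 f(22,12)=24794 f(22,14)=7084 f(22,16)=1518 f(22,18)=230 f(22,20)=22 f(22,22)=1
t=23: f(23,-1)=208012 f(23,1)=534888 f(23,3)=653752 f(23,5)=572033 f(23,7)=389367 f(23,9)=211508 f(23,11)=92092 f(23,13)=31878 f(23,15)=8602 f(23,17)=1748 f(23,19)=252 f(23,21)=23 f(23,23)=1
t=24: f(24,0)=742900 f(24,2)=1188640 f(24,4)=1225785 f(24,6)=961400 f(24,8)=600875 f(24,10)=303600 f(24,12)=123970 f(24,14)=40480 f(24,16)=10350 f(24,18)=2000 f(24,20)=275 f(24,22)=24 f(24,24)=1
t=25: f(25,-1)=742900 f(25,1)=1931540 f(25,3)=2414425 f(25,5)=2187185 f(25,7)=1562275 f(25,9)=904475 f(25,11)=427570 f(25,13)=164450 f(25,15)=50830 f(25,17)=12350 f(25,19)=2275 f(25,21)=299 f(25,23)=25 f(25,25)=1
Σ_s f(25,s) = 10400600
P = 10400600/33554432 = 1300075/4194304

Answer: 1300075/4194304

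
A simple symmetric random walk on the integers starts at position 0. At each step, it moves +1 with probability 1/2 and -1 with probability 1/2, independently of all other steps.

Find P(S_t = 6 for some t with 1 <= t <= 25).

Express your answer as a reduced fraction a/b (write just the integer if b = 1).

Count via complement. Let g(t,s) = #length-t paths at position s with S_1..S_t all ≠ 6.
g(t,s) = g(t-1,s-1) + g(t-1,s+1) for s ≠ 6; g(t,6) = 0.
t=0: g(0,0)=1
t=1: g(1,-1)=1 g(1,1)=1
t=2: g(2,-2)=1 g(2,0)=2 g(2,2)=1
t=3: g(3,-3)=1 g(3,-1)=3 g(3,1)=3 g(3,3)=1
t=4: g(4,-4)=1 g(4,-2)=4 g(4,0)=6 g(4,2)=4 g(4,4)=1
t=5: g(5,-5)=1 g(5,-3)=5 g(5,-1)=10 g(5,1)=10 g(5,3)=5 g(5,5)=1
t=6: g(6,-6)=1 g(6,-4)=6 g(6,-2)=15 g(6,0)=20 g(6,2)=15 g(6,4)=6
t=7: g(7,-7)=1 g(7,-5)=7 g(7,-3)=21 g(7,-1)=35 g(7,1)=35 g(7,3)=21 g(7,5)=6
t=8: g(8,-8)=1 g(8,-6)=8 g(8,-4)=28 g(8,-2)=56 g(8,0)=70 g(8,2)=56 g(8,4)=27
t=9: g(9,-9)=1 g(9,-7)=9 g(9,-5)=36 g(9,-3)=84 g(9,-1)=126 g(9,1)=126 g(9,3)=83 g(9,5)=27
t=10: g(10,-10)=1 g(10,-8)=10 g(10,-6)=45 g(10,-4)=120 g(10,-2)=210 g(10,0)=252 g(10,2)=209 g(10,4)=110
t=11: g(11,-11)=1 g(11,-9)=11 g(11,-7)=55 g(11,-5)=165 g(11,-3)=330 g(11,-1)=462 g(11,1)=461 g(11,3)=319 g(11,5)=110
t=12: g(12,-12)=1 g(12,-10)=12 g(12,-8)=66 g(12,-6)=220 g(12,-4)=495 g(12,-2)=792 g(12,0)=923 g(12,2)=780 g(12,4)=429
t=13: g(13,-13)=1 g(13,-11)=13 g(13,-9)=78 g(13,-7)=286 g(13,-5)=715 g(13,-3)=1287 g(13,-1)=1715 g(13,1)=1703 g(13,3)=1209 g(13,5)=429
t=14: g(14,-14)=1 g(14,-12)=14 g(14,-10)=91 g(14,-8)=364 g(14,-6)=1001 g(14,-4)=2002 g(14,-2)=3002 g(14,0)=3418 g(14,2)=2912 g(14,4)=1638
t=15: g(15,-15)=1 g(15,-13)=15 g(15,-11)=105 g(15,-9)=455 g(15,-7)=1365 g(15,-5)=3003 g(15,-3)=5004 g(15,-1)=6420 g(15,1)=6330 g(15,3)=4550 g(15,5)=1638
t=16: g(16,-16)=1 g(16,-14)=16 g(16,-12)=120 g(16,-10)=560 g(16,-8)=1820 g(16,-6)=4368 g(16,-4)=8007 g(16,-2)=11424 g(16,0)=12750 g(16,2)=10880 g(16,4)=6188
t=17: g(17,-17)=1 g(17,-15)=17 g(17,-13)=136 g(17,-11)=680 g(17,-9)=2380 g(17,-7)=6188 g(17,-5)=12375 g(17,-3)=19431 g(17,-1)=24174 g(17,1)=23630 g(17,3)=17068 g(17,5)=6188
t=18: g(18,-18)=1 g(18,-16)=18 g(18,-14)=153 g(18,-12)=816 g(18,-10)=3060 g(18,-8)=8568 g(18,-6)=18563 g(18,-4)=31806 g(18,-2)=43605 g(18,0)=47804 g(18,2)=40698 g(18,4)=23256
t=19: g(19,-19)=1 g(19,-17)=19 g(19,-15)=171 g(19,-13)=969 g(19,-11)=3876 g(19,-9)=11628 g(19,-7)=27131 g(19,-5)=50369 g(19,-3)=75411 g(19,-1)=91409 g(19,1)=88502 g(19,3)=63954 g(19,5)=23256
t=20: g(20,-20)=1 g(20,-18)=20 g(20,-16)=190 g(20,-14)=1140 g(20,-12)=4845 g(20,-10)=15504 g(20,-8)=38759 g(20,-6)=77500 g(20,-4)=125780 g(20,-2)=166820 g(20,0)=179911 g(20,2)=152456 g(20,4)=87210
t=21: g(21,-21)=1 g(21,-19)=21 g(21,-17)=210 g(21,-15)=1330 g(21,-13)=5985 g(21,-11)=20349 g(21,-9)=54263 g(21,-7)=116259 g(21,-5)=203280 g(21,-3)=292600 g(21,-1)=346731 g(21,1)=332367 g(21,3)=239666 g(21,5)=87210
t=22: g(22,-22)=1 g(22,-20)=22 g(22,-18)=231 g(22,-16)=1540 g(22,-14)=7315 g(22,-12)=26334 g(22,-10)=74612 g(22,-8)=170522 g(22,-6)=319539 g(22,-4)=495880 g(22,-2)=639331 g(22,0)=679098 g(22,2)=572033 g(22,4)=326876
t=23: g(23,-23)=1 g(23,-21)=23 g(23,-19)=253 g(23,-17)=1771 g(23,-15)=8855 g(23,-13)=33649 g(23,-11)=100946 g(23,-9)=245134 g(23,-7)=490061 g(23,-5)=815419 g(23,-3)=1135211 g(23,-1)=1318429 g(23,1)=1251131 g(23,3)=898909 g(23,5)=326876
t=24: g(24,-24)=1 g(24,-22)=24 g(24,-20)=276 g(24,-18)=2024 g(24,-16)=10626 g(24,-14)=42504 g(24,-12)=134595 g(24,-10)=346080 g(24,-8)=735195 g(24,-6)=1305480 g(24,-4)=1950630 g(24,-2)=2453640 g(24,0)=2569560 g(24,2)=2150040 g(24,4)=1225785
t=25: g(25,-25)=1 g(25,-23)=25 g(25,-21)=300 g(25,-19)=2300 g(25,-17)=12650 g(25,-15)=53130 g(25,-13)=177099 g(25,-11)=480675 g(25,-9)=1081275 g(25,-7)=2040675 g(25,-5)=3256110 g(25,-3)=4404270 g(25,-1)=5023200 g(25,1)=4719600 g(25,3)=3375825 g(25,5)=1225785
Paths never hitting 6: Σ_s g(25,s) = 25852920
Paths hitting 6: 2^25 - 25852920 = 7701512
P = 7701512/33554432 = 962689/4194304

Answer: 962689/4194304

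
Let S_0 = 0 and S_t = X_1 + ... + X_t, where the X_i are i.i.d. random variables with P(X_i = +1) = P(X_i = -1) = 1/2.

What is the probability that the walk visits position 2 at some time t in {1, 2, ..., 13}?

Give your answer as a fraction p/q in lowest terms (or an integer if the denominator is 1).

Count via complement. Let g(t,s) = #length-t paths at position s with S_1..S_t all ≠ 2.
g(t,s) = g(t-1,s-1) + g(t-1,s+1) for s ≠ 2; g(t,2) = 0.
t=0: g(0,0)=1
t=1: g(1,-1)=1 g(1,1)=1
t=2: g(2,-2)=1 g(2,0)=2
t=3: g(3,-3)=1 g(3,-1)=3 g(3,1)=2
t=4: g(4,-4)=1 g(4,-2)=4 g(4,0)=5
t=5: g(5,-5)=1 g(5,-3)=5 g(5,-1)=9 g(5,1)=5
t=6: g(6,-6)=1 g(6,-4)=6 g(6,-2)=14 g(6,0)=14
t=7: g(7,-7)=1 g(7,-5)=7 g(7,-3)=20 g(7,-1)=28 g(7,1)=14
t=8: g(8,-8)=1 g(8,-6)=8 g(8,-4)=27 g(8,-2)=48 g(8,0)=42
t=9: g(9,-9)=1 g(9,-7)=9 g(9,-5)=35 g(9,-3)=75 g(9,-1)=90 g(9,1)=42
t=10: g(10,-10)=1 g(10,-8)=10 g(10,-6)=44 g(10,-4)=110 g(10,-2)=165 g(10,0)=132
t=11: g(11,-11)=1 g(11,-9)=11 g(11,-7)=54 g(11,-5)=154 g(11,-3)=275 g(11,-1)=297 g(11,1)=132
t=12: g(12,-12)=1 g(12,-10)=12 g(12,-8)=65 g(12,-6)=208 g(12,-4)=429 g(12,-2)=572 g(12,0)=429
t=13: g(13,-13)=1 g(13,-11)=13 g(13,-9)=77 g(13,-7)=273 g(13,-5)=637 g(13,-3)=1001 g(13,-1)=1001 g(13,1)=429
Paths never hitting 2: Σ_s g(13,s) = 3432
Paths hitting 2: 2^13 - 3432 = 4760
P = 4760/8192 = 595/1024

Answer: 595/1024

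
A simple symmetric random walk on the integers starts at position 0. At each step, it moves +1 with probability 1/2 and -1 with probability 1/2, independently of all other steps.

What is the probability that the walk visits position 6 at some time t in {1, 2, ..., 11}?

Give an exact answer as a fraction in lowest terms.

Answer: 67/1024

Derivation:
Count via complement. Let g(t,s) = #length-t paths at position s with S_1..S_t all ≠ 6.
g(t,s) = g(t-1,s-1) + g(t-1,s+1) for s ≠ 6; g(t,6) = 0.
t=0: g(0,0)=1
t=1: g(1,-1)=1 g(1,1)=1
t=2: g(2,-2)=1 g(2,0)=2 g(2,2)=1
t=3: g(3,-3)=1 g(3,-1)=3 g(3,1)=3 g(3,3)=1
t=4: g(4,-4)=1 g(4,-2)=4 g(4,0)=6 g(4,2)=4 g(4,4)=1
t=5: g(5,-5)=1 g(5,-3)=5 g(5,-1)=10 g(5,1)=10 g(5,3)=5 g(5,5)=1
t=6: g(6,-6)=1 g(6,-4)=6 g(6,-2)=15 g(6,0)=20 g(6,2)=15 g(6,4)=6
t=7: g(7,-7)=1 g(7,-5)=7 g(7,-3)=21 g(7,-1)=35 g(7,1)=35 g(7,3)=21 g(7,5)=6
t=8: g(8,-8)=1 g(8,-6)=8 g(8,-4)=28 g(8,-2)=56 g(8,0)=70 g(8,2)=56 g(8,4)=27
t=9: g(9,-9)=1 g(9,-7)=9 g(9,-5)=36 g(9,-3)=84 g(9,-1)=126 g(9,1)=126 g(9,3)=83 g(9,5)=27
t=10: g(10,-10)=1 g(10,-8)=10 g(10,-6)=45 g(10,-4)=120 g(10,-2)=210 g(10,0)=252 g(10,2)=209 g(10,4)=110
t=11: g(11,-11)=1 g(11,-9)=11 g(11,-7)=55 g(11,-5)=165 g(11,-3)=330 g(11,-1)=462 g(11,1)=461 g(11,3)=319 g(11,5)=110
Paths never hitting 6: Σ_s g(11,s) = 1914
Paths hitting 6: 2^11 - 1914 = 134
P = 134/2048 = 67/1024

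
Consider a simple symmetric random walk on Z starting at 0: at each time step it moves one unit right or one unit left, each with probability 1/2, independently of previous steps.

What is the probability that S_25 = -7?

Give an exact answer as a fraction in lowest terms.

Answer: 2042975/33554432

Derivation:
To reach position -7 after 25 steps: need 9 steps of +1 and 16 of -1.
Favorable paths: C(25,9) = 2042975
Total paths: 2^25 = 33554432
P = 2042975/33554432 = 2042975/33554432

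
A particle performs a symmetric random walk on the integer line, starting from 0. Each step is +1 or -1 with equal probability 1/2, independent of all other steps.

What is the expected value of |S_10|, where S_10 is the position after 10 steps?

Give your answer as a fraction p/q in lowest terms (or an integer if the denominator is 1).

Answer: 315/128

Derivation:
S_10 takes values m ≡ 0 (mod 2) with |m| ≤ 10; P(S_10=m) = C(10,(10+m)/2)/2^10.
Total paths: 2^10 = 1024
Distribution: P(S=-10)=1/1024, P(S=-8)=10/1024, P(S=-6)=45/1024, P(S=-4)=120/1024, P(S=-2)=210/1024, P(S=0)=252/1024, P(S=2)=210/1024, P(S=4)=120/1024, P(S=6)=45/1024, P(S=8)=10/1024, P(S=10)=1/1024
E[|S_10|] = Σ_m |m|·P(S_10=m) = 2520/1024 = 315/128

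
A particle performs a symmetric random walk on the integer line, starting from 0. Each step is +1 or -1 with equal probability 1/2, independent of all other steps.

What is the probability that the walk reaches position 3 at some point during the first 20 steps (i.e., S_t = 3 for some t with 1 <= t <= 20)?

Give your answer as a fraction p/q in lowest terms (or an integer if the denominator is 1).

Answer: 131975/262144

Derivation:
Count via complement. Let g(t,s) = #length-t paths at position s with S_1..S_t all ≠ 3.
g(t,s) = g(t-1,s-1) + g(t-1,s+1) for s ≠ 3; g(t,3) = 0.
t=0: g(0,0)=1
t=1: g(1,-1)=1 g(1,1)=1
t=2: g(2,-2)=1 g(2,0)=2 g(2,2)=1
t=3: g(3,-3)=1 g(3,-1)=3 g(3,1)=3
t=4: g(4,-4)=1 g(4,-2)=4 g(4,0)=6 g(4,2)=3
t=5: g(5,-5)=1 g(5,-3)=5 g(5,-1)=10 g(5,1)=9
t=6: g(6,-6)=1 g(6,-4)=6 g(6,-2)=15 g(6,0)=19 g(6,2)=9
t=7: g(7,-7)=1 g(7,-5)=7 g(7,-3)=21 g(7,-1)=34 g(7,1)=28
t=8: g(8,-8)=1 g(8,-6)=8 g(8,-4)=28 g(8,-2)=55 g(8,0)=62 g(8,2)=28
t=9: g(9,-9)=1 g(9,-7)=9 g(9,-5)=36 g(9,-3)=83 g(9,-1)=117 g(9,1)=90
t=10: g(10,-10)=1 g(10,-8)=10 g(10,-6)=45 g(10,-4)=119 g(10,-2)=200 g(10,0)=207 g(10,2)=90
t=11: g(11,-11)=1 g(11,-9)=11 g(11,-7)=55 g(11,-5)=164 g(11,-3)=319 g(11,-1)=407 g(11,1)=297
t=12: g(12,-12)=1 g(12,-10)=12 g(12,-8)=66 g(12,-6)=219 g(12,-4)=483 g(12,-2)=726 g(12,0)=704 g(12,2)=297
t=13: g(13,-13)=1 g(13,-11)=13 g(13,-9)=78 g(13,-7)=285 g(13,-5)=702 g(13,-3)=1209 g(13,-1)=1430 g(13,1)=1001
t=14: g(14,-14)=1 g(14,-12)=14 g(14,-10)=91 g(14,-8)=363 g(14,-6)=987 g(14,-4)=1911 g(14,-2)=2639 g(14,0)=2431 g(14,2)=1001
t=15: g(15,-15)=1 g(15,-13)=15 g(15,-11)=105 g(15,-9)=454 g(15,-7)=1350 g(15,-5)=2898 g(15,-3)=4550 g(15,-1)=5070 g(15,1)=3432
t=16: g(16,-16)=1 g(16,-14)=16 g(16,-12)=120 g(16,-10)=559 g(16,-8)=1804 g(16,-6)=4248 g(16,-4)=7448 g(16,-2)=9620 g(16,0)=8502 g(16,2)=3432
t=17: g(17,-17)=1 g(17,-15)=17 g(17,-13)=136 g(17,-11)=679 g(17,-9)=2363 g(17,-7)=6052 g(17,-5)=11696 g(17,-3)=17068 g(17,-1)=18122 g(17,1)=11934
t=18: g(18,-18)=1 g(18,-16)=18 g(18,-14)=153 g(18,-12)=815 g(18,-10)=3042 g(18,-8)=8415 g(18,-6)=17748 g(18,-4)=28764 g(18,-2)=35190 g(18,0)=30056 g(18,2)=11934
t=19: g(19,-19)=1 g(19,-17)=19 g(19,-15)=171 g(19,-13)=968 g(19,-11)=3857 g(19,-9)=11457 g(19,-7)=26163 g(19,-5)=46512 g(19,-3)=63954 g(19,-1)=65246 g(19,1)=41990
t=20: g(20,-20)=1 g(20,-18)=20 g(20,-16)=190 g(20,-14)=1139 g(20,-12)=4825 g(20,-10)=15314 g(20,-8)=37620 g(20,-6)=72675 g(20,-4)=110466 g(20,-2)=129200 g(20,0)=107236 g(20,2)=41990
Paths never hitting 3: Σ_s g(20,s) = 520676
Paths hitting 3: 2^20 - 520676 = 527900
P = 527900/1048576 = 131975/262144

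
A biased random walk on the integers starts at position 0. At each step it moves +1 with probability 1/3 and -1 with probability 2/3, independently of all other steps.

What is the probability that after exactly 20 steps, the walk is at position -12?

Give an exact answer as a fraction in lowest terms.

To reach position -12 after 20 steps: need 4 steps of +1 and 16 steps of -1.
Number of such sequences: C(20,4) = 4845
Each has probability (1/3)^4 · (2/3)^16 = 65536/3486784401
P = 4845 · 65536/3486784401 = 105840640/1162261467

Answer: 105840640/1162261467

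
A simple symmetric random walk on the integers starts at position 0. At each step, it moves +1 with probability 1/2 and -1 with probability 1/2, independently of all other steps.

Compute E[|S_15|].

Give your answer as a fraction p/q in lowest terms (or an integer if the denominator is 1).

S_15 takes values m ≡ 1 (mod 2) with |m| ≤ 15; P(S_15=m) = C(15,(15+m)/2)/2^15.
Total paths: 2^15 = 32768
Distribution: P(S=-15)=1/32768, P(S=-13)=15/32768, P(S=-11)=105/32768, P(S=-9)=455/32768, P(S=-7)=1365/32768, P(S=-5)=3003/32768, P(S=-3)=5005/32768, P(S=-1)=6435/32768, P(S=1)=6435/32768, P(S=3)=5005/32768, P(S=5)=3003/32768, P(S=7)=1365/32768, P(S=9)=455/32768, P(S=11)=105/32768, P(S=13)=15/32768, P(S=15)=1/32768
E[|S_15|] = Σ_m |m|·P(S_15=m) = 102960/32768 = 6435/2048

Answer: 6435/2048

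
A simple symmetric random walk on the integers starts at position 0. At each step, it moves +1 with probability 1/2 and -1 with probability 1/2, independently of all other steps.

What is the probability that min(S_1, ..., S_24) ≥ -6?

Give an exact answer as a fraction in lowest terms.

Answer: 3558491/4194304

Derivation:
Let f(t,s) = #length-t paths at position s with S_1..S_t all ≥ -6.
f(t,s) = f(t-1,s-1) + f(t-1,s+1) for s ≥ -6; f(t,s) = 0 for s < -6.
t=0: f(0,0)=1
t=1: f(1,-1)=1 f(1,1)=1
t=2: f(2,-2)=1 f(2,0)=2 f(2,2)=1
t=3: f(3,-3)=1 f(3,-1)=3 f(3,1)=3 f(3,3)=1
t=4: f(4,-4)=1 f(4,-2)=4 f(4,0)=6 f(4,2)=4 f(4,4)=1
t=5: f(5,-5)=1 f(5,-3)=5 f(5,-1)=10 f(5,1)=10 f(5,3)=5 f(5,5)=1
t=6: f(6,-6)=1 f(6,-4)=6 f(6,-2)=15 f(6,0)=20 f(6,2)=15 f(6,4)=6 f(6,6)=1
t=7: f(7,-5)=7 f(7,-3)=21 f(7,-1)=35 f(7,1)=35 f(7,3)=21 f(7,5)=7 f(7,7)=1
t=8: f(8,-6)=7 f(8,-4)=28 f(8,-2)=56 f(8,0)=70 f(8,2)=56 f(8,4)=28 f(8,6)=8 f(8,8)=1
t=9: f(9,-5)=35 f(9,-3)=84 f(9,-1)=126 f(9,1)=126 f(9,3)=84 f(9,5)=36 f(9,7)=9 f(9,9)=1
t=10: f(10,-6)=35 f(10,-4)=119 f(10,-2)=210 f(10,0)=252 f(10,2)=210 f(10,4)=120 f(10,6)=45 f(10,8)=10 f(10,10)=1
t=11: f(11,-5)=154 f(11,-3)=329 f(11,-1)=462 f(11,1)=462 f(11,3)=330 f(11,5)=165 f(11,7)=55 f(11,9)=11 f(11,11)=1
t=12: f(12,-6)=154 f(12,-4)=483 f(12,-2)=791 f(12,0)=924 f(12,2)=792 f(12,4)=495 f(12,6)=220 f(12,8)=66 f(12,10)=12 f(12,12)=1
t=13: f(13,-5)=637 f(13,-3)=1274 f(13,-1)=1715 f(13,1)=1716 f(13,3)=1287 f(13,5)=715 f(13,7)=286 f(13,9)=78 f(13,11)=13 f(13,13)=1
t=14: f(14,-6)=637 f(14,-4)=1911 f(14,-2)=2989 f(14,0)=3431 f(14,2)=3003 f(14,4)=2002 f(14,6)=1001 f(14,8)=364 f(14,10)=91 f(14,12)=14 f(14,14)=1
t=15: f(15,-5)=2548 f(15,-3)=4900 f(15,-1)=6420 f(15,1)=6434 f(15,3)=5005 f(15,5)=3003 f(15,7)=1365 f(15,9)=455 f(15,11)=105 f(15,13)=15 f(15,15)=1
t=16: f(16,-6)=2548 f(16,-4)=7448 f(16,-2)=11320 f(16,0)=12854 f(16,2)=11439 f(16,4)=8008 f(16,6)=4368 f(16,8)=1820 f(16,10)=560 f(16,12)=120 f(16,14)=16 f(16,16)=1
t=17: f(17,-5)=9996 f(17,-3)=18768 f(17,-1)=24174 f(17,1)=24293 f(17,3)=19447 f(17,5)=12376 f(17,7)=6188 f(17,9)=2380 f(17,11)=680 f(17,13)=136 f(17,15)=17 f(17,17)=1
t=18: f(18,-6)=9996 f(18,-4)=28764 f(18,-2)=42942 f(18,0)=48467 f(18,2)=43740 f(18,4)=31823 f(18,6)=18564 f(18,8)=8568 f(18,10)=3060 f(18,12)=816 f(18,14)=153 f(18,16)=18 f(18,18)=1
t=19: f(19,-5)=38760 f(19,-3)=71706 f(19,-1)=91409 f(19,1)=92207 f(19,3)=75563 f(19,5)=50387 f(19,7)=27132 f(19,9)=11628 f(19,11)=3876 f(19,13)=969 f(19,15)=171 f(19,17)=19 f(19,19)=1
t=20: f(20,-6)=38760 f(20,-4)=110466 f(20,-2)=163115 f(20,0)=183616 f(20,2)=167770 f(20,4)=125950 f(20,6)=77519 f(20,8)=38760 f(20,10)=15504 f(20,12)=4845 f(20,14)=1140 f(20,16)=190 f(20,18)=20 f(20,20)=1
t=21: f(21,-5)=149226 f(21,-3)=273581 f(21,-1)=346731 f(21,1)=351386 f(21,3)=293720 f(21,5)=203469 f(21,7)=116279 f(21,9)=54264 f(21,11)=20349 f(21,13)=5985 f(21,15)=1330 f(21,17)=210 f(21,19)=21 f(21,21)=1
t=22: f(22,-6)=149226 f(22,-4)=422807 f(22,-2)=620312 f(22,0)=698117 f(22,2)=645106 f(22,4)=497189 f(22,6)=319748 f(22,8)=170543 f(22,10)=74613 f(22,12)=26334 f(22,14)=7315 f(22,16)=1540 f(22,18)=231 f(22,20)=22 f(22,22)=1
t=23: f(23,-5)=572033 f(23,-3)=1043119 f(23,-1)=1318429 f(23,1)=1343223 f(23,3)=1142295 f(23,5)=816937 f(23,7)=490291 f(23,9)=245156 f(23,11)=100947 f(23,13)=33649 f(23,15)=8855 f(23,17)=1771 f(23,19)=253 f(23,21)=23 f(23,23)=1
t=24: f(24,-6)=572033 f(24,-4)=1615152 f(24,-2)=2361548 f(24,0)=2661652 f(24,2)=2485518 f(24,4)=1959232 f(24,6)=1307228 f(24,8)=735447 f(24,10)=346103 f(24,12)=134596 f(24,14)=42504 f(24,16)=10626 f(24,18)=2024 f(24,20)=276 f(24,22)=24 f(24,24)=1
Σ_s f(24,s) = 14233964
P = 14233964/16777216 = 3558491/4194304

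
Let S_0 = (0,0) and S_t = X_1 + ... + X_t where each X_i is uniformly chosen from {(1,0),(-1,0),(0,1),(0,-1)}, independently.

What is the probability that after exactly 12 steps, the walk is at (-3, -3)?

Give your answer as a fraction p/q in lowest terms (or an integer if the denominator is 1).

Let h be the number of horizontal steps (so 12-h are vertical). To end at (-3,-3) need (h-3)/2 right-steps and ((12-h)-3)/2 up-steps.
Sum over h with 3 ≤ h ≤ 9, h ≡ 1 (mod 2), 12-h ≡ 1 (mod 2):
h=3: C(12,3)·C(3,0)·C(9,3) = 220·1·84 = 18480
h=5: C(12,5)·C(5,1)·C(7,2) = 792·5·21 = 83160
h=7: C(12,7)·C(7,2)·C(5,1) = 792·21·5 = 83160
h=9: C(12,9)·C(9,3)·C(3,0) = 220·84·1 = 18480
Total favorable: 203280
Total paths: 4^12 = 16777216
P = 203280/16777216 = 12705/1048576

Answer: 12705/1048576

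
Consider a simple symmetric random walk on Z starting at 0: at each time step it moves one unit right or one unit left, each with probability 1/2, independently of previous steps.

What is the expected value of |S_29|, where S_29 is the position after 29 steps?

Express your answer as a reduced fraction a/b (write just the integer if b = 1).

S_29 takes values m ≡ 1 (mod 2) with |m| ≤ 29; P(S_29=m) = C(29,(29+m)/2)/2^29.
Total paths: 2^29 = 536870912
Distribution: P(S=-29)=1/536870912, P(S=-27)=29/536870912, P(S=-25)=406/536870912, P(S=-23)=3654/536870912, P(S=-21)=23751/536870912, P(S=-19)=118755/536870912, P(S=-17)=475020/536870912, P(S=-15)=1560780/536870912, P(S=-13)=4292145/536870912, P(S=-11)=10015005/536870912, P(S=-9)=20030010/536870912, P(S=-7)=34597290/536870912, P(S=-5)=51895935/536870912, P(S=-3)=67863915/536870912, P(S=-1)=77558760/536870912, P(S=1)=77558760/536870912, P(S=3)=67863915/536870912, P(S=5)=51895935/536870912, P(S=7)=34597290/536870912, P(S=9)=20030010/536870912, P(S=11)=10015005/536870912, P(S=13)=4292145/536870912, P(S=15)=1560780/536870912, P(S=17)=475020/536870912, P(S=19)=118755/536870912, P(S=21)=23751/536870912, P(S=23)=3654/536870912, P(S=25)=406/536870912, P(S=27)=29/536870912, P(S=29)=1/536870912
E[|S_29|] = Σ_m |m|·P(S_29=m) = 2326762800/536870912 = 145422675/33554432

Answer: 145422675/33554432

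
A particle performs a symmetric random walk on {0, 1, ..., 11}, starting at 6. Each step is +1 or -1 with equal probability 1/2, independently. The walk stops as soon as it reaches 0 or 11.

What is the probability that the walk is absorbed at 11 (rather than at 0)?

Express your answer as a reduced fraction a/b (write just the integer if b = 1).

Answer: 6/11

Derivation:
Symmetric walk (p = 1/2): the harmonic-function argument gives P(hit 11 before 0 | start at 6) = a/N.
P = 6/11 = 6/11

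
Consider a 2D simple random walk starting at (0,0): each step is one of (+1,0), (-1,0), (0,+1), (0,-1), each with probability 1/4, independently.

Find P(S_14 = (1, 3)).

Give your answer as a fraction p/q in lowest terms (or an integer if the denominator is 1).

Let h be the number of horizontal steps (so 14-h are vertical). To end at (1,3) need (h+1)/2 right-steps and ((14-h)+3)/2 up-steps.
Sum over h with 1 ≤ h ≤ 11, h ≡ 1 (mod 2), 14-h ≡ 1 (mod 2):
h=1: C(14,1)·C(1,1)·C(13,8) = 14·1·1287 = 18018
h=3: C(14,3)·C(3,2)·C(11,7) = 364·3·330 = 360360
h=5: C(14,5)·C(5,3)·C(9,6) = 2002·10·84 = 1681680
h=7: C(14,7)·C(7,4)·C(7,5) = 3432·35·21 = 2522520
h=9: C(14,9)·C(9,5)·C(5,4) = 2002·126·5 = 1261260
h=11: C(14,11)·C(11,6)·C(3,3) = 364·462·1 = 168168
Total favorable: 6012006
Total paths: 4^14 = 268435456
P = 6012006/268435456 = 3006003/134217728

Answer: 3006003/134217728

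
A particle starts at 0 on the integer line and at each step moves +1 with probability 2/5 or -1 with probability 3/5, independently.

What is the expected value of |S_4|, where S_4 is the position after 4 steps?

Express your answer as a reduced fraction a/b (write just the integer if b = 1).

S_4 takes values m ≡ 0 (mod 2) with |m| ≤ 4; P(S_4=m) = C(4,(4+m)/2) · (2/5)^((4+m)/2) · (3/5)^((4-m)/2).
Distribution: P(S=-4)=81/625, P(S=-2)=216/625, P(S=0)=216/625, P(S=2)=96/625, P(S=4)=16/625
E[|S_4|] = Σ_m |m|·P(S_4=m) = 1012/625

Answer: 1012/625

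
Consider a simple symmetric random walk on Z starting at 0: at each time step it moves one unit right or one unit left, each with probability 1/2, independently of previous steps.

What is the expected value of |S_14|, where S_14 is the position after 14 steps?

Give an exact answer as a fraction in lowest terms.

S_14 takes values m ≡ 0 (mod 2) with |m| ≤ 14; P(S_14=m) = C(14,(14+m)/2)/2^14.
Total paths: 2^14 = 16384
Distribution: P(S=-14)=1/16384, P(S=-12)=14/16384, P(S=-10)=91/16384, P(S=-8)=364/16384, P(S=-6)=1001/16384, P(S=-4)=2002/16384, P(S=-2)=3003/16384, P(S=0)=3432/16384, P(S=2)=3003/16384, P(S=4)=2002/16384, P(S=6)=1001/16384, P(S=8)=364/16384, P(S=10)=91/16384, P(S=12)=14/16384, P(S=14)=1/16384
E[|S_14|] = Σ_m |m|·P(S_14=m) = 48048/16384 = 3003/1024

Answer: 3003/1024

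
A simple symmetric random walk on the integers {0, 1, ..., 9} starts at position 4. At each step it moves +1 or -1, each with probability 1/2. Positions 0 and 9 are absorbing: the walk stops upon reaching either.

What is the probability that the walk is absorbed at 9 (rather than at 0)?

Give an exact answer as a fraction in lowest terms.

Answer: 4/9

Derivation:
Symmetric walk (p = 1/2): the harmonic-function argument gives P(hit 9 before 0 | start at 4) = a/N.
P = 4/9 = 4/9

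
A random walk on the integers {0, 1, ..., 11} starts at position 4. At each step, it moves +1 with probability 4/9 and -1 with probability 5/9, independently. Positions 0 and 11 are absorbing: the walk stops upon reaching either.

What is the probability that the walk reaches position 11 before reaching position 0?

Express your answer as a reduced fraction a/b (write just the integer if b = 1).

Answer: 6045696/44633821

Derivation:
Biased walk: p = 4/9, q = 5/9, r = q/p = 5/4
Gambler's ruin: P(hit 11 before 0 | start at 4) = (1 - r^a)/(1 - r^N)
r^4 = 625/256; r^11 = 48828125/4194304
P = (1 - 625/256) / (1 - 48828125/4194304) = -369/256 / -44633821/4194304 = 6045696/44633821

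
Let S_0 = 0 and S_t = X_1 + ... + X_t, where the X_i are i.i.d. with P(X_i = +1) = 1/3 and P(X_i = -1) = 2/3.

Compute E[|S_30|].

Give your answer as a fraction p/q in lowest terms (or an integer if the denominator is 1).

S_30 takes values m ≡ 0 (mod 2) with |m| ≤ 30; P(S_30=m) = C(30,(30+m)/2) · (1/3)^((30+m)/2) · (2/3)^((30-m)/2).
Distribution: P(S=-30)=1073741824/205891132094649, P(S=-28)=5368709120/68630377364883, P(S=-26)=38923141120/68630377364883, P(S=-24)=544923975680/205891132094649, P(S=-22)=68115496960/7625597484987, P(S=-20)=177100292096/7625597484987, P(S=-18)=1106876825600/22876792454961, P(S=-16)=632501043200/7625597484987, P(S=-14)=909220249600/7625597484987, P(S=-12)=10001422745600/68630377364883, P(S=-10)=3500497960960/22876792454961, P(S=-8)=3182270873600/22876792454961, P(S=-6)=7557893324800/68630377364883, P(S=-4)=581376409600/7625597484987, P(S=-2)=352978534400/7625597484987, P(S=0)=564765655040/22876792454961, P(S=2)=88244633600/7625597484987, P(S=4)=36336025600/7625597484987, P(S=6)=118092083200/68630377364883, P(S=8)=12430745600/22876792454961, P(S=10)=3418455040/22876792454961, P(S=12)=2441753600/68630377364883, P(S=14)=55494400/7625597484987, P(S=16)=9651200/7625597484987, P(S=18)=4222400/22876792454961, P(S=20)=168896/7625597484987, P(S=22)=16240/7625597484987, P(S=24)=32480/205891132094649, P(S=26)=580/68630377364883, P(S=28)=20/68630377364883, P(S=30)=1/205891132094649
E[|S_30|] = Σ_m |m|·P(S_30=m) = 8572735215010/847288609443

Answer: 8572735215010/847288609443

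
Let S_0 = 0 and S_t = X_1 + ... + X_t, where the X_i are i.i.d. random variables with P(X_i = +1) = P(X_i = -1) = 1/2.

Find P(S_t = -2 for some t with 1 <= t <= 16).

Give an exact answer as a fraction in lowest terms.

Answer: 20613/32768

Derivation:
Count via complement. Let g(t,s) = #length-t paths at position s with S_1..S_t all ≠ -2.
g(t,s) = g(t-1,s-1) + g(t-1,s+1) for s ≠ -2; g(t,-2) = 0.
t=0: g(0,0)=1
t=1: g(1,-1)=1 g(1,1)=1
t=2: g(2,0)=2 g(2,2)=1
t=3: g(3,-1)=2 g(3,1)=3 g(3,3)=1
t=4: g(4,0)=5 g(4,2)=4 g(4,4)=1
t=5: g(5,-1)=5 g(5,1)=9 g(5,3)=5 g(5,5)=1
t=6: g(6,0)=14 g(6,2)=14 g(6,4)=6 g(6,6)=1
t=7: g(7,-1)=14 g(7,1)=28 g(7,3)=20 g(7,5)=7 g(7,7)=1
t=8: g(8,0)=42 g(8,2)=48 g(8,4)=27 g(8,6)=8 g(8,8)=1
t=9: g(9,-1)=42 g(9,1)=90 g(9,3)=75 g(9,5)=35 g(9,7)=9 g(9,9)=1
t=10: g(10,0)=132 g(10,2)=165 g(10,4)=110 g(10,6)=44 g(10,8)=10 g(10,10)=1
t=11: g(11,-1)=132 g(11,1)=297 g(11,3)=275 g(11,5)=154 g(11,7)=54 g(11,9)=11 g(11,11)=1
t=12: g(12,0)=429 g(12,2)=572 g(12,4)=429 g(12,6)=208 g(12,8)=65 g(12,10)=12 g(12,12)=1
t=13: g(13,-1)=429 g(13,1)=1001 g(13,3)=1001 g(13,5)=637 g(13,7)=273 g(13,9)=77 g(13,11)=13 g(13,13)=1
t=14: g(14,0)=1430 g(14,2)=2002 g(14,4)=1638 g(14,6)=910 g(14,8)=350 g(14,10)=90 g(14,12)=14 g(14,14)=1
t=15: g(15,-1)=1430 g(15,1)=3432 g(15,3)=3640 g(15,5)=2548 g(15,7)=1260 g(15,9)=440 g(15,11)=104 g(15,13)=15 g(15,15)=1
t=16: g(16,0)=4862 g(16,2)=7072 g(16,4)=6188 g(16,6)=3808 g(16,8)=1700 g(16,10)=544 g(16,12)=119 g(16,14)=16 g(16,16)=1
Paths never hitting -2: Σ_s g(16,s) = 24310
Paths hitting -2: 2^16 - 24310 = 41226
P = 41226/65536 = 20613/32768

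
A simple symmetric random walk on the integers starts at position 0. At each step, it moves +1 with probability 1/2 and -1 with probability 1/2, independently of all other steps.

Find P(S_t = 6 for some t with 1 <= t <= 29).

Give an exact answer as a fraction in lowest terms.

Count via complement. Let g(t,s) = #length-t paths at position s with S_1..S_t all ≠ 6.
g(t,s) = g(t-1,s-1) + g(t-1,s+1) for s ≠ 6; g(t,6) = 0.
t=0: g(0,0)=1
t=1: g(1,-1)=1 g(1,1)=1
t=2: g(2,-2)=1 g(2,0)=2 g(2,2)=1
t=3: g(3,-3)=1 g(3,-1)=3 g(3,1)=3 g(3,3)=1
t=4: g(4,-4)=1 g(4,-2)=4 g(4,0)=6 g(4,2)=4 g(4,4)=1
t=5: g(5,-5)=1 g(5,-3)=5 g(5,-1)=10 g(5,1)=10 g(5,3)=5 g(5,5)=1
t=6: g(6,-6)=1 g(6,-4)=6 g(6,-2)=15 g(6,0)=20 g(6,2)=15 g(6,4)=6
t=7: g(7,-7)=1 g(7,-5)=7 g(7,-3)=21 g(7,-1)=35 g(7,1)=35 g(7,3)=21 g(7,5)=6
t=8: g(8,-8)=1 g(8,-6)=8 g(8,-4)=28 g(8,-2)=56 g(8,0)=70 g(8,2)=56 g(8,4)=27
t=9: g(9,-9)=1 g(9,-7)=9 g(9,-5)=36 g(9,-3)=84 g(9,-1)=126 g(9,1)=126 g(9,3)=83 g(9,5)=27
t=10: g(10,-10)=1 g(10,-8)=10 g(10,-6)=45 g(10,-4)=120 g(10,-2)=210 g(10,0)=252 g(10,2)=209 g(10,4)=110
t=11: g(11,-11)=1 g(11,-9)=11 g(11,-7)=55 g(11,-5)=165 g(11,-3)=330 g(11,-1)=462 g(11,1)=461 g(11,3)=319 g(11,5)=110
t=12: g(12,-12)=1 g(12,-10)=12 g(12,-8)=66 g(12,-6)=220 g(12,-4)=495 g(12,-2)=792 g(12,0)=923 g(12,2)=780 g(12,4)=429
t=13: g(13,-13)=1 g(13,-11)=13 g(13,-9)=78 g(13,-7)=286 g(13,-5)=715 g(13,-3)=1287 g(13,-1)=1715 g(13,1)=1703 g(13,3)=1209 g(13,5)=429
t=14: g(14,-14)=1 g(14,-12)=14 g(14,-10)=91 g(14,-8)=364 g(14,-6)=1001 g(14,-4)=2002 g(14,-2)=3002 g(14,0)=3418 g(14,2)=2912 g(14,4)=1638
t=15: g(15,-15)=1 g(15,-13)=15 g(15,-11)=105 g(15,-9)=455 g(15,-7)=1365 g(15,-5)=3003 g(15,-3)=5004 g(15,-1)=6420 g(15,1)=6330 g(15,3)=4550 g(15,5)=1638
t=16: g(16,-16)=1 g(16,-14)=16 g(16,-12)=120 g(16,-10)=560 g(16,-8)=1820 g(16,-6)=4368 g(16,-4)=8007 g(16,-2)=11424 g(16,0)=12750 g(16,2)=10880 g(16,4)=6188
t=17: g(17,-17)=1 g(17,-15)=17 g(17,-13)=136 g(17,-11)=680 g(17,-9)=2380 g(17,-7)=6188 g(17,-5)=12375 g(17,-3)=19431 g(17,-1)=24174 g(17,1)=23630 g(17,3)=17068 g(17,5)=6188
t=18: g(18,-18)=1 g(18,-16)=18 g(18,-14)=153 g(18,-12)=816 g(18,-10)=3060 g(18,-8)=8568 g(18,-6)=18563 g(18,-4)=31806 g(18,-2)=43605 g(18,0)=47804 g(18,2)=40698 g(18,4)=23256
t=19: g(19,-19)=1 g(19,-17)=19 g(19,-15)=171 g(19,-13)=969 g(19,-11)=3876 g(19,-9)=11628 g(19,-7)=27131 g(19,-5)=50369 g(19,-3)=75411 g(19,-1)=91409 g(19,1)=88502 g(19,3)=63954 g(19,5)=23256
t=20: g(20,-20)=1 g(20,-18)=20 g(20,-16)=190 g(20,-14)=1140 g(20,-12)=4845 g(20,-10)=15504 g(20,-8)=38759 g(20,-6)=77500 g(20,-4)=125780 g(20,-2)=166820 g(20,0)=179911 g(20,2)=152456 g(20,4)=87210
t=21: g(21,-21)=1 g(21,-19)=21 g(21,-17)=210 g(21,-15)=1330 g(21,-13)=5985 g(21,-11)=20349 g(21,-9)=54263 g(21,-7)=116259 g(21,-5)=203280 g(21,-3)=292600 g(21,-1)=346731 g(21,1)=332367 g(21,3)=239666 g(21,5)=87210
t=22: g(22,-22)=1 g(22,-20)=22 g(22,-18)=231 g(22,-16)=1540 g(22,-14)=7315 g(22,-12)=26334 g(22,-10)=74612 g(22,-8)=170522 g(22,-6)=319539 g(22,-4)=495880 g(22,-2)=639331 g(22,0)=679098 g(22,2)=572033 g(22,4)=326876
t=23: g(23,-23)=1 g(23,-21)=23 g(23,-19)=253 g(23,-17)=1771 g(23,-15)=8855 g(23,-13)=33649 g(23,-11)=100946 g(23,-9)=245134 g(23,-7)=490061 g(23,-5)=815419 g(23,-3)=1135211 g(23,-1)=1318429 g(23,1)=1251131 g(23,3)=898909 g(23,5)=326876
t=24: g(24,-24)=1 g(24,-22)=24 g(24,-20)=276 g(24,-18)=2024 g(24,-16)=10626 g(24,-14)=42504 g(24,-12)=134595 g(24,-10)=346080 g(24,-8)=735195 g(24,-6)=1305480 g(24,-4)=1950630 g(24,-2)=2453640 g(24,0)=2569560 g(24,2)=2150040 g(24,4)=1225785
t=25: g(25,-25)=1 g(25,-23)=25 g(25,-21)=300 g(25,-19)=2300 g(25,-17)=12650 g(25,-15)=53130 g(25,-13)=177099 g(25,-11)=480675 g(25,-9)=1081275 g(25,-7)=2040675 g(25,-5)=3256110 g(25,-3)=4404270 g(25,-1)=5023200 g(25,1)=4719600 g(25,3)=3375825 g(25,5)=1225785
t=26: g(26,-26)=1 g(26,-24)=26 g(26,-22)=325 g(26,-20)=2600 g(26,-18)=14950 g(26,-16)=65780 g(26,-14)=230229 g(26,-12)=657774 g(26,-10)=1561950 g(26,-8)=3121950 g(26,-6)=5296785 g(26,-4)=7660380 g(26,-2)=9427470 g(26,0)=9742800 g(26,2)=8095425 g(26,4)=4601610
t=27: g(27,-27)=1 g(27,-25)=27 g(27,-23)=351 g(27,-21)=2925 g(27,-19)=17550 g(27,-17)=80730 g(27,-15)=296009 g(27,-13)=888003 g(27,-11)=2219724 g(27,-9)=4683900 g(27,-7)=8418735 g(27,-5)=12957165 g(27,-3)=17087850 g(27,-1)=19170270 g(27,1)=17838225 g(27,3)=12697035 g(27,5)=4601610
t=28: g(28,-28)=1 g(28,-26)=28 g(28,-24)=378 g(28,-22)=3276 g(28,-20)=20475 g(28,-18)=98280 g(28,-16)=376739 g(28,-14)=1184012 g(28,-12)=3107727 g(28,-10)=6903624 g(28,-8)=13102635 g(28,-6)=21375900 g(28,-4)=30045015 g(28,-2)=36258120 g(28,0)=37008495 g(28,2)=30535260 g(28,4)=17298645
t=29: g(29,-29)=1 g(29,-27)=29 g(29,-25)=406 g(29,-23)=3654 g(29,-21)=23751 g(29,-19)=118755 g(29,-17)=475019 g(29,-15)=1560751 g(29,-13)=4291739 g(29,-11)=10011351 g(29,-9)=20006259 g(29,-7)=34478535 g(29,-5)=51420915 g(29,-3)=66303135 g(29,-1)=73266615 g(29,1)=67543755 g(29,3)=47833905 g(29,5)=17298645
Paths never hitting 6: Σ_s g(29,s) = 394637220
Paths hitting 6: 2^29 - 394637220 = 142233692
P = 142233692/536870912 = 35558423/134217728

Answer: 35558423/134217728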